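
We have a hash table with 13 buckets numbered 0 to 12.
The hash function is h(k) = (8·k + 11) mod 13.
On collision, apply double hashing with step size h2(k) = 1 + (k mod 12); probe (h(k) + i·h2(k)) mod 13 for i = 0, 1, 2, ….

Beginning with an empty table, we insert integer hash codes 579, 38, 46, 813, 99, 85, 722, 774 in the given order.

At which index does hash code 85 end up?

4

579 hashes to 2; slot 2 is free => place at 2.
38 hashes to 3; slot 3 is free => place at 3.
46 hashes to 2, h2=11; 2 taken => place at 0.
813 hashes to 2, h2=10; 2 taken => place at 12.
99 hashes to 10; slot 10 is free => place at 10.
85 hashes to 2, h2=2; 2 taken => place at 4.
722 hashes to 2, h2=3; 2 taken => place at 5.
774 hashes to 2, h2=7; 2 taken => place at 9.
Table: [46, ∅, 579, 38, 85, 722, ∅, ∅, ∅, 774, 99, ∅, 813]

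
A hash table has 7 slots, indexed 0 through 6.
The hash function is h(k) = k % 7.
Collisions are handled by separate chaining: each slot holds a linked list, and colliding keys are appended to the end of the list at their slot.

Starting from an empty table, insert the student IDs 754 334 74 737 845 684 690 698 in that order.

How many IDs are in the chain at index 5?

5

Insert 754: h=5, bucket 5 empty → new chain.
Insert 334: h=5, bucket 5 nonempty → append to chain.
Insert 74: h=4, bucket 4 empty → new chain.
Insert 737: h=2, bucket 2 empty → new chain.
Insert 845: h=5, bucket 5 nonempty → append to chain.
Insert 684: h=5, bucket 5 nonempty → append to chain.
Insert 690: h=4, bucket 4 nonempty → append to chain.
Insert 698: h=5, bucket 5 nonempty → append to chain.
Final buckets:
0: —
1: —
2: 737
3: —
4: 74 -> 690
5: 754 -> 334 -> 845 -> 684 -> 698
6: —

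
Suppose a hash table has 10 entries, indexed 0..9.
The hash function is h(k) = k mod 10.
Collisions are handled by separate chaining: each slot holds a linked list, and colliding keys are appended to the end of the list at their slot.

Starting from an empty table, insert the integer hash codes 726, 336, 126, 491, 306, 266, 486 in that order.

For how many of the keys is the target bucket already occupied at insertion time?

726 → bucket 6
336 → bucket 6 (collision)
126 → bucket 6 (collision)
491 → bucket 1
306 → bucket 6 (collision)
266 → bucket 6 (collision)
486 → bucket 6 (collision)
Final buckets:
0: ∅
1: 491
2: ∅
3: ∅
4: ∅
5: ∅
6: 726 -> 336 -> 126 -> 306 -> 266 -> 486
7: ∅
8: ∅
9: ∅

5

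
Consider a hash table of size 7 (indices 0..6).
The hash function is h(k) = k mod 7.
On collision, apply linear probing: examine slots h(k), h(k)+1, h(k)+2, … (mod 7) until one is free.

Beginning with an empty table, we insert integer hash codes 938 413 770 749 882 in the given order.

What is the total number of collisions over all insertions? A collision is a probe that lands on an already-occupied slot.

Insert 938: h=0, slot 0 empty -> index 0.
Insert 413: h=0, slot 0 occupied -> index 1.
Insert 770: h=0, slots 0,1 occupied -> index 2.
Insert 749: h=0, slots 0,1,2 occupied -> index 3.
Insert 882: h=0, slots 0,1,2,3 occupied -> index 4.
Table: [938, 413, 770, 749, 882, ., .]

10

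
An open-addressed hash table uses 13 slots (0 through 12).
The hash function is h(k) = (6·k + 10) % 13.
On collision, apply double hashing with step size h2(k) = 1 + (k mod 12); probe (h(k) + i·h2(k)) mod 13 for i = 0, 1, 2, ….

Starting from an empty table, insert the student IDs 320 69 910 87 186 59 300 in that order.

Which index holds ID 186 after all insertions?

320 hashes to 6; slot 6 is free => place at 6.
69 hashes to 8; slot 8 is free => place at 8.
910 hashes to 10; slot 10 is free => place at 10.
87 hashes to 12; slot 12 is free => place at 12.
186 hashes to 8, h2=7; 8 taken => place at 2.
59 hashes to 0; slot 0 is free => place at 0.
300 hashes to 3; slot 3 is free => place at 3.
Table: [59, _, 186, 300, _, _, 320, _, 69, _, 910, _, 87]

2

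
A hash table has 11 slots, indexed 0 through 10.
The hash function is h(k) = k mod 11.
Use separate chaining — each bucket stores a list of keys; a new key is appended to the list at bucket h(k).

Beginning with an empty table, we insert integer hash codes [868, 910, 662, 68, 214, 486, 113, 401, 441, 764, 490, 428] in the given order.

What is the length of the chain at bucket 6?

Insert 868: h=10, bucket 10 empty → new chain.
Insert 910: h=8, bucket 8 empty → new chain.
Insert 662: h=2, bucket 2 empty → new chain.
Insert 68: h=2, bucket 2 nonempty → append to chain.
Insert 214: h=5, bucket 5 empty → new chain.
Insert 486: h=2, bucket 2 nonempty → append to chain.
Insert 113: h=3, bucket 3 empty → new chain.
Insert 401: h=5, bucket 5 nonempty → append to chain.
Insert 441: h=1, bucket 1 empty → new chain.
Insert 764: h=5, bucket 5 nonempty → append to chain.
Insert 490: h=6, bucket 6 empty → new chain.
Insert 428: h=10, bucket 10 nonempty → append to chain.
Final buckets:
0: .
1: 441
2: 662 -> 68 -> 486
3: 113
4: .
5: 214 -> 401 -> 764
6: 490
7: .
8: 910
9: .
10: 868 -> 428

1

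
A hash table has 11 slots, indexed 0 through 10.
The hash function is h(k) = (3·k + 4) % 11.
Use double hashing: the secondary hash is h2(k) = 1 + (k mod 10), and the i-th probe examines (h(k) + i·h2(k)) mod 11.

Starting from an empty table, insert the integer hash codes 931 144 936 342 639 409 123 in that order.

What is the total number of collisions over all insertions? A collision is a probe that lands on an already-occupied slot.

9

931: h=3 → slot 3
144: h=7 → slot 7
936: h=7, h2=7, probe 7,3,10 → slot 10
342: h=7, h2=3, probe 7,10,2 → slot 2
639: h=7, h2=10, probe 7,6 → slot 6
409: h=10, h2=10, probe 10,9 → slot 9
123: h=10, h2=4, probe 10,3,7,0 → slot 0
Table: [123, _, 342, 931, _, _, 639, 144, _, 409, 936]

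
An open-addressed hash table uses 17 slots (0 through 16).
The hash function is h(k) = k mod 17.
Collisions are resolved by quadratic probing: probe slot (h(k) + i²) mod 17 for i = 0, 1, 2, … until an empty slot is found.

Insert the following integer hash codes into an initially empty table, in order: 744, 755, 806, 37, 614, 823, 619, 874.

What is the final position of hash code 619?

16

744 hashes to 13; slot 13 is free => place at 13.
755 hashes to 7; slot 7 is free => place at 7.
806 hashes to 7; 7 taken => place at 8.
37 hashes to 3; slot 3 is free => place at 3.
614 hashes to 2; slot 2 is free => place at 2.
823 hashes to 7; 7,8 taken => place at 11.
619 hashes to 7; 7,8,11 taken => place at 16.
874 hashes to 7; 7,8,11,16 taken => place at 6.
Table: [∅, ∅, 614, 37, ∅, ∅, 874, 755, 806, ∅, ∅, 823, ∅, 744, ∅, ∅, 619]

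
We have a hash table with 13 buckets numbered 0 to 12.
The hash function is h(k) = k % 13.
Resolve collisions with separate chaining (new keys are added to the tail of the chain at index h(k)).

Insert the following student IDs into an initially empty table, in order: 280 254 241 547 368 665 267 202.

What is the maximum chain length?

5

Insert 280: h=7, bucket 7 empty → new chain.
Insert 254: h=7, bucket 7 nonempty → append to chain.
Insert 241: h=7, bucket 7 nonempty → append to chain.
Insert 547: h=1, bucket 1 empty → new chain.
Insert 368: h=4, bucket 4 empty → new chain.
Insert 665: h=2, bucket 2 empty → new chain.
Insert 267: h=7, bucket 7 nonempty → append to chain.
Insert 202: h=7, bucket 7 nonempty → append to chain.
Final buckets:
0: -
1: 547
2: 665
3: -
4: 368
5: -
6: -
7: 280 -> 254 -> 241 -> 267 -> 202
8: -
9: -
10: -
11: -
12: -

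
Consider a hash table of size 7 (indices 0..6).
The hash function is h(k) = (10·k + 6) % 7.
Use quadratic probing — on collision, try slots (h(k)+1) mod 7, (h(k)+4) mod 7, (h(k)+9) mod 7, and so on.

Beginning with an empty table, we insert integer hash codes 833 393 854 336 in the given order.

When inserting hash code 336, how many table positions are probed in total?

3

833: h=6 => slot 6
393: h=2 => slot 2
854: h=6, probe 6,0 => slot 0
336: h=6, probe 6,0,3 => slot 3
Table: [854, -, 393, 336, -, -, 833]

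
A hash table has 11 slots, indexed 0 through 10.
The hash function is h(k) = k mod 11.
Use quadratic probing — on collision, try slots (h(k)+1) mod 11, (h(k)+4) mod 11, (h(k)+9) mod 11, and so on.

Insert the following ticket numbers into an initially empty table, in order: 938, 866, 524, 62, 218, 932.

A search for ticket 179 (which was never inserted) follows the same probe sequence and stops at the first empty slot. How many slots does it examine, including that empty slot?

2

938 hashes to 3; slot 3 is free => place at 3.
866 hashes to 8; slot 8 is free => place at 8.
524 hashes to 7; slot 7 is free => place at 7.
62 hashes to 7; 7,8 taken => place at 0.
218 hashes to 9; slot 9 is free => place at 9.
932 hashes to 8; 8,9 taken => place at 1.
Table: [62, 932, ∅, 938, ∅, ∅, ∅, 524, 866, 218, ∅]
Lookup 179: h=3, probe 3,4 → slot 4 empty, not found.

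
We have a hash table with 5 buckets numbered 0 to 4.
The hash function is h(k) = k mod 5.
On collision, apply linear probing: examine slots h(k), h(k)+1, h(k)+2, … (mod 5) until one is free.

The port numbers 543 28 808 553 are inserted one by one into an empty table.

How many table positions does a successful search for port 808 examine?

543 hashes to 3; slot 3 is free → place at 3.
28 hashes to 3; 3 taken → place at 4.
808 hashes to 3; 3,4 taken → place at 0.
553 hashes to 3; 3,4,0 taken → place at 1.
Table: [808, 553, —, 543, 28]
Lookup 808: h=3, probe 3,4,0 → found at 0.

3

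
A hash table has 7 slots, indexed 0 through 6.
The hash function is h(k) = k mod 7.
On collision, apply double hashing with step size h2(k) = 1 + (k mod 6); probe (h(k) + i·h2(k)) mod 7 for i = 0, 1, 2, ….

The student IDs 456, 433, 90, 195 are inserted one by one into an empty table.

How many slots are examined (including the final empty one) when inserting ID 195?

2

456: h=1 -> slot 1
433: h=6 -> slot 6
90: h=6, h2=1, probe 6,0 -> slot 0
195: h=6, h2=4, probe 6,3 -> slot 3
Table: [90, 456, —, 195, —, —, 433]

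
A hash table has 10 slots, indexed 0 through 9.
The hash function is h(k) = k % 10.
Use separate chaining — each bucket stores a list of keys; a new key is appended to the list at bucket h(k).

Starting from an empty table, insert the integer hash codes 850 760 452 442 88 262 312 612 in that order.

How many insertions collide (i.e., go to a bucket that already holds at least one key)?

5

Insert 850: h=0, bucket 0 empty → new chain.
Insert 760: h=0, bucket 0 nonempty → append to chain.
Insert 452: h=2, bucket 2 empty → new chain.
Insert 442: h=2, bucket 2 nonempty → append to chain.
Insert 88: h=8, bucket 8 empty → new chain.
Insert 262: h=2, bucket 2 nonempty → append to chain.
Insert 312: h=2, bucket 2 nonempty → append to chain.
Insert 612: h=2, bucket 2 nonempty → append to chain.
Final buckets:
0: 850 -> 760
1: -
2: 452 -> 442 -> 262 -> 312 -> 612
3: -
4: -
5: -
6: -
7: -
8: 88
9: -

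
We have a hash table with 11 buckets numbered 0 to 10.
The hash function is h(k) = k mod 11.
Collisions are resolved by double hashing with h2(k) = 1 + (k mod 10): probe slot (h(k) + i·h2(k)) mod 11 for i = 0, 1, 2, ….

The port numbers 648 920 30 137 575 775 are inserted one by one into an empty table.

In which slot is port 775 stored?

Insert 648: h=10, slot 10 empty -> index 10.
Insert 920: h=7, slot 7 empty -> index 7.
Insert 30: h=8, slot 8 empty -> index 8.
Insert 137: h=5, slot 5 empty -> index 5.
Insert 575: h=3, slot 3 empty -> index 3.
Insert 775: h=5, h2=6, slot 5 occupied -> index 0.
Table: [775, -, -, 575, -, 137, -, 920, 30, -, 648]

0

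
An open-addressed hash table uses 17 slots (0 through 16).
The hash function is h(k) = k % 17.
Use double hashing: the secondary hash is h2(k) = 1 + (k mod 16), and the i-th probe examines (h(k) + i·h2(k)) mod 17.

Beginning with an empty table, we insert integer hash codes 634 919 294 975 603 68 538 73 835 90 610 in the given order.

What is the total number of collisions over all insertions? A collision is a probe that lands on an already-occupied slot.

634: h=5 -> slot 5
919: h=1 -> slot 1
294: h=5, h2=7, probe 5,12 -> slot 12
975: h=6 -> slot 6
603: h=8 -> slot 8
68: h=0 -> slot 0
538: h=11 -> slot 11
73: h=5, h2=10, probe 5,15 -> slot 15
835: h=2 -> slot 2
90: h=5, h2=11, probe 5,16 -> slot 16
610: h=15, h2=3, probe 15,1,4 -> slot 4
Table: [68, 919, 835, ., 610, 634, 975, ., 603, ., ., 538, 294, ., ., 73, 90]

5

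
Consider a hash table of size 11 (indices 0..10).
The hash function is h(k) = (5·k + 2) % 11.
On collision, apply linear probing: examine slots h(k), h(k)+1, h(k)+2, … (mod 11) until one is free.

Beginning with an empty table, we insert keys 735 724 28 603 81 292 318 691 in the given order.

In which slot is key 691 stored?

735 hashes to 3; slot 3 is free → place at 3.
724 hashes to 3; 3 taken → place at 4.
28 hashes to 10; slot 10 is free → place at 10.
603 hashes to 3; 3,4 taken → place at 5.
81 hashes to 0; slot 0 is free → place at 0.
292 hashes to 10; 10,0 taken → place at 1.
318 hashes to 8; slot 8 is free → place at 8.
691 hashes to 3; 3,4,5 taken → place at 6.
Table: [81, 292, ∅, 735, 724, 603, 691, ∅, 318, ∅, 28]

6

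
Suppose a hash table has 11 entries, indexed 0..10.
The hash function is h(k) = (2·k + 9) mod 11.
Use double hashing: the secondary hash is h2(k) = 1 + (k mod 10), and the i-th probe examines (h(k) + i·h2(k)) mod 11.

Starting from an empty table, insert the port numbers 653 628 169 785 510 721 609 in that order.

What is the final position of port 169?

5

Insert 653: h=6, slot 6 empty => index 6.
Insert 628: h=0, slot 0 empty => index 0.
Insert 169: h=6, h2=10, slot 6 occupied => index 5.
Insert 785: h=6, h2=6, slot 6 occupied => index 1.
Insert 510: h=6, h2=1, slot 6 occupied => index 7.
Insert 721: h=10, slot 10 empty => index 10.
Insert 609: h=6, h2=10, slots 6,5 occupied => index 4.
Table: [628, 785, —, —, 609, 169, 653, 510, —, —, 721]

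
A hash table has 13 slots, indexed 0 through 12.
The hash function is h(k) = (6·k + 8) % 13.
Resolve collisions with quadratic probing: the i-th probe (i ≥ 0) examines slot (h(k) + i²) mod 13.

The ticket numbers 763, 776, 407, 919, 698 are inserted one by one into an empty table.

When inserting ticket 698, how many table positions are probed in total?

763: h=10 => slot 10
776: h=10, probe 10,11 => slot 11
407: h=6 => slot 6
919: h=10, probe 10,11,1 => slot 1
698: h=10, probe 10,11,1,6,0 => slot 0
Table: [698, 919, —, —, —, —, 407, —, —, —, 763, 776, —]

5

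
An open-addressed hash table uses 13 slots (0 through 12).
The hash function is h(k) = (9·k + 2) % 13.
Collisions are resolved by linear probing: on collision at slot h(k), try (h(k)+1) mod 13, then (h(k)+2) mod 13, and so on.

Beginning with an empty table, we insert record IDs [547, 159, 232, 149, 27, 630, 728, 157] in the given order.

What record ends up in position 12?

547 hashes to 11; slot 11 is free -> place at 11.
159 hashes to 3; slot 3 is free -> place at 3.
232 hashes to 10; slot 10 is free -> place at 10.
149 hashes to 4; slot 4 is free -> place at 4.
27 hashes to 11; 11 taken -> place at 12.
630 hashes to 4; 4 taken -> place at 5.
728 hashes to 2; slot 2 is free -> place at 2.
157 hashes to 11; 11,12 taken -> place at 0.
Table: [157, _, 728, 159, 149, 630, _, _, _, _, 232, 547, 27]

27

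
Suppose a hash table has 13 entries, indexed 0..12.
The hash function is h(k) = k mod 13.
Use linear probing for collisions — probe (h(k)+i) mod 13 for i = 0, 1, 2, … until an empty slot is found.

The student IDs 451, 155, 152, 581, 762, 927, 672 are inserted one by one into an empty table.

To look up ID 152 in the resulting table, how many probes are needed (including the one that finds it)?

2

Insert 451: h=9, slot 9 empty → index 9.
Insert 155: h=12, slot 12 empty → index 12.
Insert 152: h=9, slot 9 occupied → index 10.
Insert 581: h=9, slots 9,10 occupied → index 11.
Insert 762: h=8, slot 8 empty → index 8.
Insert 927: h=4, slot 4 empty → index 4.
Insert 672: h=9, slots 9,10,11,12 occupied → index 0.
Table: [672, ∅, ∅, ∅, 927, ∅, ∅, ∅, 762, 451, 152, 581, 155]
Lookup 152: h=9, probe 9,10 → found at 10.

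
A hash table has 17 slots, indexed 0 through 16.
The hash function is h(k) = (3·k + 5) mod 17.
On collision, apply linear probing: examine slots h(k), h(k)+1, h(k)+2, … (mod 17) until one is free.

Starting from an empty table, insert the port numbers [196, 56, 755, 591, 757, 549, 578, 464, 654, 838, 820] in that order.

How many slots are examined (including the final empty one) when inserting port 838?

5

196 hashes to 15; slot 15 is free → place at 15.
56 hashes to 3; slot 3 is free → place at 3.
755 hashes to 9; slot 9 is free → place at 9.
591 hashes to 10; slot 10 is free → place at 10.
757 hashes to 15; 15 taken → place at 16.
549 hashes to 3; 3 taken → place at 4.
578 hashes to 5; slot 5 is free → place at 5.
464 hashes to 3; 3,4,5 taken → place at 6.
654 hashes to 12; slot 12 is free → place at 12.
838 hashes to 3; 3,4,5,6 taken → place at 7.
820 hashes to 0; slot 0 is free → place at 0.
Table: [820, -, -, 56, 549, 578, 464, 838, -, 755, 591, -, 654, -, -, 196, 757]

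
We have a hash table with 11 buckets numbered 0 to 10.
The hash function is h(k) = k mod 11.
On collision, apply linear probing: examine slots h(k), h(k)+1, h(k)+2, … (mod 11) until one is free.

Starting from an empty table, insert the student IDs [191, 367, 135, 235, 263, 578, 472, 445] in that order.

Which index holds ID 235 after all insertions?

Insert 191: h=4, slot 4 empty => index 4.
Insert 367: h=4, slot 4 occupied => index 5.
Insert 135: h=3, slot 3 empty => index 3.
Insert 235: h=4, slots 4,5 occupied => index 6.
Insert 263: h=10, slot 10 empty => index 10.
Insert 578: h=6, slot 6 occupied => index 7.
Insert 472: h=10, slot 10 occupied => index 0.
Insert 445: h=5, slots 5,6,7 occupied => index 8.
Table: [472, -, -, 135, 191, 367, 235, 578, 445, -, 263]

6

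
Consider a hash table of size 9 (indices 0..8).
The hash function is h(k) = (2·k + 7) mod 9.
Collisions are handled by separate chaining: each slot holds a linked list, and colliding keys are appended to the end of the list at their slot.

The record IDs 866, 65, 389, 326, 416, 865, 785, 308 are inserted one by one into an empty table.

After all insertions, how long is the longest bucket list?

866 → bucket 2
65 → bucket 2 (collision)
389 → bucket 2 (collision)
326 → bucket 2 (collision)
416 → bucket 2 (collision)
865 → bucket 0
785 → bucket 2 (collision)
308 → bucket 2 (collision)
Final buckets:
0: 865
1: _
2: 866 -> 65 -> 389 -> 326 -> 416 -> 785 -> 308
3: _
4: _
5: _
6: _
7: _
8: _

7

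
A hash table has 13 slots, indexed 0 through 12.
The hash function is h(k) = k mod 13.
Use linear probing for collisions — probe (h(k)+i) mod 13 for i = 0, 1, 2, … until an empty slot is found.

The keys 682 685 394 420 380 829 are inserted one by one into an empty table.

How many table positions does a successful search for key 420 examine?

2

682: h=6 → slot 6
685: h=9 → slot 9
394: h=4 → slot 4
420: h=4, probe 4,5 → slot 5
380: h=3 → slot 3
829: h=10 → slot 10
Table: [_, _, _, 380, 394, 420, 682, _, _, 685, 829, _, _]
Lookup 420: h=4, probe 4,5 → found at 5.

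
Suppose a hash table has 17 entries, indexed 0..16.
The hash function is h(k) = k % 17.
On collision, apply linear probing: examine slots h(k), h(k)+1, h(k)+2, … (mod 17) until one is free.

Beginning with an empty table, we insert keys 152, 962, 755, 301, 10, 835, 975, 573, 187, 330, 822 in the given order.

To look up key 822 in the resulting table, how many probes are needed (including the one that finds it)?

4

Insert 152: h=16, slot 16 empty => index 16.
Insert 962: h=10, slot 10 empty => index 10.
Insert 755: h=7, slot 7 empty => index 7.
Insert 301: h=12, slot 12 empty => index 12.
Insert 10: h=10, slot 10 occupied => index 11.
Insert 835: h=2, slot 2 empty => index 2.
Insert 975: h=6, slot 6 empty => index 6.
Insert 573: h=12, slot 12 occupied => index 13.
Insert 187: h=0, slot 0 empty => index 0.
Insert 330: h=7, slot 7 occupied => index 8.
Insert 822: h=6, slots 6,7,8 occupied => index 9.
Table: [187, -, 835, -, -, -, 975, 755, 330, 822, 962, 10, 301, 573, -, -, 152]
Lookup 822: h=6, probe 6,7,8,9 → found at 9.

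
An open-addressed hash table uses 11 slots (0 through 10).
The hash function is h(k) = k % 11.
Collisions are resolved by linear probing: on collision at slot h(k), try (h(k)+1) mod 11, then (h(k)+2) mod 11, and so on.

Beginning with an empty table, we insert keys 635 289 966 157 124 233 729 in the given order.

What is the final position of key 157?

635 hashes to 8; slot 8 is free -> place at 8.
289 hashes to 3; slot 3 is free -> place at 3.
966 hashes to 9; slot 9 is free -> place at 9.
157 hashes to 3; 3 taken -> place at 4.
124 hashes to 3; 3,4 taken -> place at 5.
233 hashes to 2; slot 2 is free -> place at 2.
729 hashes to 3; 3,4,5 taken -> place at 6.
Table: [-, -, 233, 289, 157, 124, 729, -, 635, 966, -]

4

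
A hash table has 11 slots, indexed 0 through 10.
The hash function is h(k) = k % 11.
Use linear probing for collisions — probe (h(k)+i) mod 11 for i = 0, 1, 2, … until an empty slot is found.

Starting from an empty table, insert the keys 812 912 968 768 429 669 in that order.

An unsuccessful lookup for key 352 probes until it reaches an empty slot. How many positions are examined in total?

812: h=9 -> slot 9
912: h=10 -> slot 10
968: h=0 -> slot 0
768: h=9, probe 9,10,0,1 -> slot 1
429: h=0, probe 0,1,2 -> slot 2
669: h=9, probe 9,10,0,1,2,3 -> slot 3
Table: [968, 768, 429, 669, ∅, ∅, ∅, ∅, ∅, 812, 912]
Lookup 352: h=0, probe 0,1,2,3,4 → slot 4 empty, not found.

5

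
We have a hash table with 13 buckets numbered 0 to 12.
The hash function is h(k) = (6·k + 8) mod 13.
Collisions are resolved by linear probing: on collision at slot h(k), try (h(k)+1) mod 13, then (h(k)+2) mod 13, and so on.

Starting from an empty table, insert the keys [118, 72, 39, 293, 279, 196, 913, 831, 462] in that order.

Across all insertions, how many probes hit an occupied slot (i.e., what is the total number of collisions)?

118 hashes to 1; slot 1 is free -> place at 1.
72 hashes to 11; slot 11 is free -> place at 11.
39 hashes to 8; slot 8 is free -> place at 8.
293 hashes to 11; 11 taken -> place at 12.
279 hashes to 5; slot 5 is free -> place at 5.
196 hashes to 1; 1 taken -> place at 2.
913 hashes to 0; slot 0 is free -> place at 0.
831 hashes to 2; 2 taken -> place at 3.
462 hashes to 11; 11,12,0,1,2,3 taken -> place at 4.
Table: [913, 118, 196, 831, 462, 279, ., ., 39, ., ., 72, 293]

9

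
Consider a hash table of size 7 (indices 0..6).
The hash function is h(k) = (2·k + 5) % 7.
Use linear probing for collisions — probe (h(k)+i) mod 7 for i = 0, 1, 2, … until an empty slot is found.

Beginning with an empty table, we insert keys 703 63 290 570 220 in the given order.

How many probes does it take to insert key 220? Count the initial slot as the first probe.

5

Insert 703: h=4, slot 4 empty → index 4.
Insert 63: h=5, slot 5 empty → index 5.
Insert 290: h=4, slots 4,5 occupied → index 6.
Insert 570: h=4, slots 4,5,6 occupied → index 0.
Insert 220: h=4, slots 4,5,6,0 occupied → index 1.
Table: [570, 220, ., ., 703, 63, 290]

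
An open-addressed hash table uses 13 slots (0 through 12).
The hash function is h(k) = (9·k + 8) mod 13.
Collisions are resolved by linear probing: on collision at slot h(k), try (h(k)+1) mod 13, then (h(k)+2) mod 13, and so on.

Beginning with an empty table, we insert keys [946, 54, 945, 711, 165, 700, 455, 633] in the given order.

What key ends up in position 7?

Insert 946: h=7, slot 7 empty -> index 7.
Insert 54: h=0, slot 0 empty -> index 0.
Insert 945: h=11, slot 11 empty -> index 11.
Insert 711: h=11, slot 11 occupied -> index 12.
Insert 165: h=11, slots 11,12,0 occupied -> index 1.
Insert 700: h=3, slot 3 empty -> index 3.
Insert 455: h=8, slot 8 empty -> index 8.
Insert 633: h=11, slots 11,12,0,1 occupied -> index 2.
Table: [54, 165, 633, 700, _, _, _, 946, 455, _, _, 945, 711]

946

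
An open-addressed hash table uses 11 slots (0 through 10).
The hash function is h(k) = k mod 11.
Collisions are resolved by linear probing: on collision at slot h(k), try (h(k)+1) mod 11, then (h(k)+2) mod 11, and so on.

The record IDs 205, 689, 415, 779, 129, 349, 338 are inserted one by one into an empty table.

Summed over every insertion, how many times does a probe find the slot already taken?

15

Insert 205: h=7, slot 7 empty -> index 7.
Insert 689: h=7, slot 7 occupied -> index 8.
Insert 415: h=8, slot 8 occupied -> index 9.
Insert 779: h=9, slot 9 occupied -> index 10.
Insert 129: h=8, slots 8,9,10 occupied -> index 0.
Insert 349: h=8, slots 8,9,10,0 occupied -> index 1.
Insert 338: h=8, slots 8,9,10,0,1 occupied -> index 2.
Table: [129, 349, 338, ∅, ∅, ∅, ∅, 205, 689, 415, 779]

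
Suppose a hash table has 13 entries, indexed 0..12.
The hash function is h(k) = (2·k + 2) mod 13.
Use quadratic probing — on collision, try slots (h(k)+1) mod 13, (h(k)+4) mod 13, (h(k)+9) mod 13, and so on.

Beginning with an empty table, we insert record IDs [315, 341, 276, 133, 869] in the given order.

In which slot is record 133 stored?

4

Insert 315: h=8, slot 8 empty => index 8.
Insert 341: h=8, slot 8 occupied => index 9.
Insert 276: h=8, slots 8,9 occupied => index 12.
Insert 133: h=8, slots 8,9,12 occupied => index 4.
Insert 869: h=11, slot 11 empty => index 11.
Table: [∅, ∅, ∅, ∅, 133, ∅, ∅, ∅, 315, 341, ∅, 869, 276]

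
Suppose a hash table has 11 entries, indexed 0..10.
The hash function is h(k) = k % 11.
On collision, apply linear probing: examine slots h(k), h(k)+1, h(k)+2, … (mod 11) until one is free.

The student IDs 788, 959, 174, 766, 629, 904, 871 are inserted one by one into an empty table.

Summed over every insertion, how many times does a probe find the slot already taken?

Insert 788: h=7, slot 7 empty → index 7.
Insert 959: h=2, slot 2 empty → index 2.
Insert 174: h=9, slot 9 empty → index 9.
Insert 766: h=7, slot 7 occupied → index 8.
Insert 629: h=2, slot 2 occupied → index 3.
Insert 904: h=2, slots 2,3 occupied → index 4.
Insert 871: h=2, slots 2,3,4 occupied → index 5.
Table: [., ., 959, 629, 904, 871, ., 788, 766, 174, .]

7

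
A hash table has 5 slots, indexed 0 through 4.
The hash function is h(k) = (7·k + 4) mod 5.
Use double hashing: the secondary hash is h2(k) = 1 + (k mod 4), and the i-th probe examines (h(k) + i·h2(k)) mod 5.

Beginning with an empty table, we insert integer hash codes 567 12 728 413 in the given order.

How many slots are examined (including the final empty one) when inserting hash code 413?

2

567 hashes to 3; slot 3 is free -> place at 3.
12 hashes to 3, h2=1; 3 taken -> place at 4.
728 hashes to 0; slot 0 is free -> place at 0.
413 hashes to 0, h2=2; 0 taken -> place at 2.
Table: [728, ., 413, 567, 12]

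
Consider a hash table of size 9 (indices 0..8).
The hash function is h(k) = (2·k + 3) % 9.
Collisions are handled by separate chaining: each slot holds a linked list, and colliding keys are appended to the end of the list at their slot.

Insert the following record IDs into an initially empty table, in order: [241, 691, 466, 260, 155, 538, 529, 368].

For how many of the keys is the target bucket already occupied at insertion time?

241 → bucket 8
691 → bucket 8 (collision)
466 → bucket 8 (collision)
260 → bucket 1
155 → bucket 7
538 → bucket 8 (collision)
529 → bucket 8 (collision)
368 → bucket 1 (collision)
Final buckets:
0: _
1: 260 -> 368
2: _
3: _
4: _
5: _
6: _
7: 155
8: 241 -> 691 -> 466 -> 538 -> 529

5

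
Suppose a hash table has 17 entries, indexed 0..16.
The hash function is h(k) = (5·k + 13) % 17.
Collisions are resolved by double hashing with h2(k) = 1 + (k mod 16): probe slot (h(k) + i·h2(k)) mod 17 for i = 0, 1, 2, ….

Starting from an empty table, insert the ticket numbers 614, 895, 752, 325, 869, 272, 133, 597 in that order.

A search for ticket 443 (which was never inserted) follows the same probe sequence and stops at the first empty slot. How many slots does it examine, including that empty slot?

Insert 614: h=6, slot 6 empty → index 6.
Insert 895: h=0, slot 0 empty → index 0.
Insert 752: h=16, slot 16 empty → index 16.
Insert 325: h=6, h2=6, slot 6 occupied → index 12.
Insert 869: h=6, h2=6, slots 6,12 occupied → index 1.
Insert 272: h=13, slot 13 empty → index 13.
Insert 133: h=15, slot 15 empty → index 15.
Insert 597: h=6, h2=6, slots 6,12,1 occupied → index 7.
Table: [895, 869, _, _, _, _, 614, 597, _, _, _, _, 325, 272, _, 133, 752]
Lookup 443: h=1, h2=12, probe 1,13,8 → slot 8 empty, not found.

3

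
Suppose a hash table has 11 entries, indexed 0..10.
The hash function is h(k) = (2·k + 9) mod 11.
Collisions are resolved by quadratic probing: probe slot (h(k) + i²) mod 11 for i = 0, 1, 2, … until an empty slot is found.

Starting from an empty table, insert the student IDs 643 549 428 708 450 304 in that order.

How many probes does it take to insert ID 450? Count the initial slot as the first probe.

4

Insert 643: h=8, slot 8 empty -> index 8.
Insert 549: h=7, slot 7 empty -> index 7.
Insert 428: h=7, slots 7,8 occupied -> index 0.
Insert 708: h=6, slot 6 empty -> index 6.
Insert 450: h=7, slots 7,8,0 occupied -> index 5.
Insert 304: h=1, slot 1 empty -> index 1.
Table: [428, 304, -, -, -, 450, 708, 549, 643, -, -]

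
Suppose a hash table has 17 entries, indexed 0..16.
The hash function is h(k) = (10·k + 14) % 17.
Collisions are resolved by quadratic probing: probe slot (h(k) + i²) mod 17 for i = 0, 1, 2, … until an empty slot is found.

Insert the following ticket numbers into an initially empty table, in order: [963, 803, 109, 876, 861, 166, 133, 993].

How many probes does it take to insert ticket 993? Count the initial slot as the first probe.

2

Insert 963: h=5, slot 5 empty => index 5.
Insert 803: h=3, slot 3 empty => index 3.
Insert 109: h=16, slot 16 empty => index 16.
Insert 876: h=2, slot 2 empty => index 2.
Insert 861: h=5, slot 5 occupied => index 6.
Insert 166: h=8, slot 8 empty => index 8.
Insert 133: h=1, slot 1 empty => index 1.
Insert 993: h=16, slot 16 occupied => index 0.
Table: [993, 133, 876, 803, ., 963, 861, ., 166, ., ., ., ., ., ., ., 109]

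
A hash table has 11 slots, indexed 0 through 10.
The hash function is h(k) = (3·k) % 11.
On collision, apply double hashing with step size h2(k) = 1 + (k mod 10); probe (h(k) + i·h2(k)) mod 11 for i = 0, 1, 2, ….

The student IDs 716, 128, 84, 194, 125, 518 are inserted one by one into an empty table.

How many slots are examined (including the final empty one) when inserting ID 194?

716 hashes to 3; slot 3 is free → place at 3.
128 hashes to 10; slot 10 is free → place at 10.
84 hashes to 10, h2=5; 10 taken → place at 4.
194 hashes to 10, h2=5; 10,4 taken → place at 9.
125 hashes to 1; slot 1 is free → place at 1.
518 hashes to 3, h2=9; 3,1,10 taken → place at 8.
Table: [∅, 125, ∅, 716, 84, ∅, ∅, ∅, 518, 194, 128]

3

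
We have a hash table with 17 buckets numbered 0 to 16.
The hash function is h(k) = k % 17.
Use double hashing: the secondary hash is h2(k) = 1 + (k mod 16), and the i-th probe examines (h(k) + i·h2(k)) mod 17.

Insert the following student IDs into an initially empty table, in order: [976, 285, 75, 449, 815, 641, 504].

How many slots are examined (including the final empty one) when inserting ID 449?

2

976 hashes to 7; slot 7 is free → place at 7.
285 hashes to 13; slot 13 is free → place at 13.
75 hashes to 7, h2=12; 7 taken → place at 2.
449 hashes to 7, h2=2; 7 taken → place at 9.
815 hashes to 16; slot 16 is free → place at 16.
641 hashes to 12; slot 12 is free → place at 12.
504 hashes to 11; slot 11 is free → place at 11.
Table: [., ., 75, ., ., ., ., 976, ., 449, ., 504, 641, 285, ., ., 815]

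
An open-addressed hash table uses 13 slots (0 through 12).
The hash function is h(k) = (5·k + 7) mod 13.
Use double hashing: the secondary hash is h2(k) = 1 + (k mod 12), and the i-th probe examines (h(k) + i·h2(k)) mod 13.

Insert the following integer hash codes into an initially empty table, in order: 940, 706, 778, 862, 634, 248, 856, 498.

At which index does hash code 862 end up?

8

940: h=1 → slot 1
706: h=1, h2=11, probe 1,12 → slot 12
778: h=10 → slot 10
862: h=1, h2=11, probe 1,12,10,8 → slot 8
634: h=5 → slot 5
248: h=12, h2=9, probe 12,8,4 → slot 4
856: h=10, h2=5, probe 10,2 → slot 2
498: h=1, h2=7, probe 1,8,2,9 → slot 9
Table: [—, 940, 856, —, 248, 634, —, —, 862, 498, 778, —, 706]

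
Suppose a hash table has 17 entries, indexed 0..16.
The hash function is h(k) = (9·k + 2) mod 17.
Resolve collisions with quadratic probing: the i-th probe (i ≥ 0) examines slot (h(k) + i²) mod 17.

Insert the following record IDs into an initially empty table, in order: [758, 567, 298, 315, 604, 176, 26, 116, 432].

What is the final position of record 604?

Insert 758: h=7, slot 7 empty → index 7.
Insert 567: h=5, slot 5 empty → index 5.
Insert 298: h=15, slot 15 empty → index 15.
Insert 315: h=15, slot 15 occupied → index 16.
Insert 604: h=15, slots 15,16 occupied → index 2.
Insert 176: h=5, slot 5 occupied → index 6.
Insert 26: h=15, slots 15,16,2,7 occupied → index 14.
Insert 116: h=9, slot 9 empty → index 9.
Insert 432: h=14, slots 14,15 occupied → index 1.
Table: [., 432, 604, ., ., 567, 176, 758, ., 116, ., ., ., ., 26, 298, 315]

2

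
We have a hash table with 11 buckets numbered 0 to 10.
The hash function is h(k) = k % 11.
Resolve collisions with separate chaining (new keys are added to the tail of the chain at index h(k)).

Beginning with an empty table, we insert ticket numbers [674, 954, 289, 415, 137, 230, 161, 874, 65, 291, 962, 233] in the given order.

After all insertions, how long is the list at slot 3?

Insert 674: h=3, bucket 3 empty -> new chain.
Insert 954: h=8, bucket 8 empty -> new chain.
Insert 289: h=3, bucket 3 nonempty -> append to chain.
Insert 415: h=8, bucket 8 nonempty -> append to chain.
Insert 137: h=5, bucket 5 empty -> new chain.
Insert 230: h=10, bucket 10 empty -> new chain.
Insert 161: h=7, bucket 7 empty -> new chain.
Insert 874: h=5, bucket 5 nonempty -> append to chain.
Insert 65: h=10, bucket 10 nonempty -> append to chain.
Insert 291: h=5, bucket 5 nonempty -> append to chain.
Insert 962: h=5, bucket 5 nonempty -> append to chain.
Insert 233: h=2, bucket 2 empty -> new chain.
Final buckets:
0: _
1: _
2: 233
3: 674 -> 289
4: _
5: 137 -> 874 -> 291 -> 962
6: _
7: 161
8: 954 -> 415
9: _
10: 230 -> 65

2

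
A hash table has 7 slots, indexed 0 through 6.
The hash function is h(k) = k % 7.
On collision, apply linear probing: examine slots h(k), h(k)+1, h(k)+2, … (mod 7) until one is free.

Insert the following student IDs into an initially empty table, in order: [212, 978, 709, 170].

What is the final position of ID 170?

Insert 212: h=2, slot 2 empty -> index 2.
Insert 978: h=5, slot 5 empty -> index 5.
Insert 709: h=2, slot 2 occupied -> index 3.
Insert 170: h=2, slots 2,3 occupied -> index 4.
Table: [_, _, 212, 709, 170, 978, _]

4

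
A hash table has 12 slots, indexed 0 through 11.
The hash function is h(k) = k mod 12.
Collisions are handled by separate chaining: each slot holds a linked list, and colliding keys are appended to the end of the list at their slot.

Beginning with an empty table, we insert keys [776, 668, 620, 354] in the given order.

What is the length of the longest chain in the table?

776 → bucket 8
668 → bucket 8 (collision)
620 → bucket 8 (collision)
354 → bucket 6
Final buckets:
0: .
1: .
2: .
3: .
4: .
5: .
6: 354
7: .
8: 776 -> 668 -> 620
9: .
10: .
11: .

3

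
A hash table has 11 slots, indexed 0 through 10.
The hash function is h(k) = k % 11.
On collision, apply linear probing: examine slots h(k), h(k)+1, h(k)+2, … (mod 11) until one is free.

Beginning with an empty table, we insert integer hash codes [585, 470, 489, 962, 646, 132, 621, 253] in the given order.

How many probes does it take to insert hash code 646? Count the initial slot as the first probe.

2

585: h=2 => slot 2
470: h=8 => slot 8
489: h=5 => slot 5
962: h=5, probe 5,6 => slot 6
646: h=8, probe 8,9 => slot 9
132: h=0 => slot 0
621: h=5, probe 5,6,7 => slot 7
253: h=0, probe 0,1 => slot 1
Table: [132, 253, 585, ∅, ∅, 489, 962, 621, 470, 646, ∅]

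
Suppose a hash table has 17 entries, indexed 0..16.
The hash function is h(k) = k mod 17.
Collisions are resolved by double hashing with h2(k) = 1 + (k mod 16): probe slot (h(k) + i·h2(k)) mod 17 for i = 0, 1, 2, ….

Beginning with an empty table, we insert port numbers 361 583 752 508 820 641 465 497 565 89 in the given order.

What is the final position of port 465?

8

Insert 361: h=4, slot 4 empty → index 4.
Insert 583: h=5, slot 5 empty → index 5.
Insert 752: h=4, h2=1, slots 4,5 occupied → index 6.
Insert 508: h=15, slot 15 empty → index 15.
Insert 820: h=4, h2=5, slot 4 occupied → index 9.
Insert 641: h=12, slot 12 empty → index 12.
Insert 465: h=6, h2=2, slot 6 occupied → index 8.
Insert 497: h=4, h2=2, slots 4,6,8 occupied → index 10.
Insert 565: h=4, h2=6, slots 4,10 occupied → index 16.
Insert 89: h=4, h2=10, slot 4 occupied → index 14.
Table: [∅, ∅, ∅, ∅, 361, 583, 752, ∅, 465, 820, 497, ∅, 641, ∅, 89, 508, 565]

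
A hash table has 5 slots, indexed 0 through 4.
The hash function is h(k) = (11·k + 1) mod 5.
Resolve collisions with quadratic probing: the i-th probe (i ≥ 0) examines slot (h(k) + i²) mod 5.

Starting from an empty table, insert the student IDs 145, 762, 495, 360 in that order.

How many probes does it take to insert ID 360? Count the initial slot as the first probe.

Insert 145: h=1, slot 1 empty => index 1.
Insert 762: h=3, slot 3 empty => index 3.
Insert 495: h=1, slot 1 occupied => index 2.
Insert 360: h=1, slots 1,2 occupied => index 0.
Table: [360, 145, 495, 762, —]

3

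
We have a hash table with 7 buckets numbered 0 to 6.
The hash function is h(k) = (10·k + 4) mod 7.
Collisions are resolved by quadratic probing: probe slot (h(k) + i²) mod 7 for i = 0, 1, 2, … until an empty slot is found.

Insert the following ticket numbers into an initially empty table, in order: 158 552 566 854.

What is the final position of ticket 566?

5

158 hashes to 2; slot 2 is free => place at 2.
552 hashes to 1; slot 1 is free => place at 1.
566 hashes to 1; 1,2 taken => place at 5.
854 hashes to 4; slot 4 is free => place at 4.
Table: [-, 552, 158, -, 854, 566, -]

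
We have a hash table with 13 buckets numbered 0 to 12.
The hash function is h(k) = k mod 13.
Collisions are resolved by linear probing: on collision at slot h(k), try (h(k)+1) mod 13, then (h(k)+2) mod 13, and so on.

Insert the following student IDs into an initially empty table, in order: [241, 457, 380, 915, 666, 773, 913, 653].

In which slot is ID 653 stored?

9

241 hashes to 7; slot 7 is free → place at 7.
457 hashes to 2; slot 2 is free → place at 2.
380 hashes to 3; slot 3 is free → place at 3.
915 hashes to 5; slot 5 is free → place at 5.
666 hashes to 3; 3 taken → place at 4.
773 hashes to 6; slot 6 is free → place at 6.
913 hashes to 3; 3,4,5,6,7 taken → place at 8.
653 hashes to 3; 3,4,5,6,7,8 taken → place at 9.
Table: [_, _, 457, 380, 666, 915, 773, 241, 913, 653, _, _, _]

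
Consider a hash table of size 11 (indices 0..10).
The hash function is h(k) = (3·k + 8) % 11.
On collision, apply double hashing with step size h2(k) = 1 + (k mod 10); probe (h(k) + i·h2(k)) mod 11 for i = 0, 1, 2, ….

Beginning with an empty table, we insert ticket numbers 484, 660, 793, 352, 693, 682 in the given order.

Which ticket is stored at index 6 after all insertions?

682

484: h=8 => slot 8
660: h=8, h2=1, probe 8,9 => slot 9
793: h=0 => slot 0
352: h=8, h2=3, probe 8,0,3 => slot 3
693: h=8, h2=4, probe 8,1 => slot 1
682: h=8, h2=3, probe 8,0,3,6 => slot 6
Table: [793, 693, ∅, 352, ∅, ∅, 682, ∅, 484, 660, ∅]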